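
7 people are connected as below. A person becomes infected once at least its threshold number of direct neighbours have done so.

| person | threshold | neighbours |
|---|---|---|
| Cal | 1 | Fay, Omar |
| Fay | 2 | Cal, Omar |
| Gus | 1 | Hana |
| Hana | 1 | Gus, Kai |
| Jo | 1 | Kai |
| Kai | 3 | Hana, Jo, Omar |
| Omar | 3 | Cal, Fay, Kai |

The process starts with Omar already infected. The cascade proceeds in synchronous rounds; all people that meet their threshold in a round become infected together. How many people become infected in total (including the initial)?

Round 1 — Omar becomes infected (initial).
Round 2 — checking thresholds:
  Cal: 1 of 2 neighbours ≥ 1, becomes infected.
  Fay: 1 of 2 neighbours < 2, not yet.
  Kai: 1 of 3 neighbours < 3, not yet.
Round 3 — checking thresholds:
  Fay: 2 of 2 neighbours ≥ 2, becomes infected.
  Kai: 1 of 3 neighbours < 3, not yet.
Round 4 — no new infections; cascade stops.

3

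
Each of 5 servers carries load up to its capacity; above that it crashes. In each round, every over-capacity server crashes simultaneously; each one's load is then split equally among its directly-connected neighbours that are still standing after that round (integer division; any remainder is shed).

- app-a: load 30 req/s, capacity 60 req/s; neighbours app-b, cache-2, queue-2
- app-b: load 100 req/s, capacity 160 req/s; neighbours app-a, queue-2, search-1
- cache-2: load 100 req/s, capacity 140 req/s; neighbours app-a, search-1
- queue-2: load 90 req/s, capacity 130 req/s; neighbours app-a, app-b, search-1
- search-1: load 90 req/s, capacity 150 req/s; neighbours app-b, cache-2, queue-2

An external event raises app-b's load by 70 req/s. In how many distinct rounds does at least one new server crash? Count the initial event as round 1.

3

Round 1 — app-b at 170 > 160. app-b crashes.
  app-b sheds 170 req/s to app-a, queue-2, search-1: 56 each (2 lost).
    app-a: 30+56 = 86 > 60
    queue-2: 90+56 = 146 > 130
    search-1: 90+56 = 146 ≤ 150
Round 2 — app-a, queue-2 crash.
  app-a sheds 86 req/s to cache-2: 86 each.
    cache-2: 100+86 = 186 > 140
  queue-2 sheds 146 req/s to search-1: 146 each.
    search-1: 146+146 = 292 > 150
Round 3 — cache-2, search-1 crash.
  cache-2 sheds 186 req/s: no online neighbours, lost.
  search-1 sheds 292 req/s: no online neighbours, lost.
No further crashes.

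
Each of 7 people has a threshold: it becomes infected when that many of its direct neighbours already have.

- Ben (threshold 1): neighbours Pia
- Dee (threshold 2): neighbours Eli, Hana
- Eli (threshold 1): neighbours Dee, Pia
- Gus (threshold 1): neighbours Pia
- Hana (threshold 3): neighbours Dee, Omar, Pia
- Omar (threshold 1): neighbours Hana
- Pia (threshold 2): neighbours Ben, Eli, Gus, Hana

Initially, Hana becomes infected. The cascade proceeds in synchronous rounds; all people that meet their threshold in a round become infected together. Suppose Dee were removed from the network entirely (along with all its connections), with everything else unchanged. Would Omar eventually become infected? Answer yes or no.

yes

With Dee removed:
Round 1 — Hana becomes infected (initial).
Round 2 — checking thresholds:
  Omar: 1 of 1 neighbours ≥ 1, becomes infected.
  Pia: 1 of 4 neighbours < 2, below threshold.
Round 3 — no new infections; cascade stops.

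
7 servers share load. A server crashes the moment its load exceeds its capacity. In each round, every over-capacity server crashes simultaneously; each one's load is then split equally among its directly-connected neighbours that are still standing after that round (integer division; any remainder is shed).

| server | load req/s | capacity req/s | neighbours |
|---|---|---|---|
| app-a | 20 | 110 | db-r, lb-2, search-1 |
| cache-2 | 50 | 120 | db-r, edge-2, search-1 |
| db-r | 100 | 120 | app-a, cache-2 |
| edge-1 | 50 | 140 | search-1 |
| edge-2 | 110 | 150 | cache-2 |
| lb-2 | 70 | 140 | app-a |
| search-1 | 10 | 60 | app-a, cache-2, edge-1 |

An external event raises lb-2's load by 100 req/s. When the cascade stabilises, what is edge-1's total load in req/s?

102

Round 1 — lb-2 at 170 > 140. lb-2 crashes.
  lb-2 sheds 170 req/s to app-a: 170 each.
    app-a: 20+170 = 190 > 110
Round 2 — app-a crashes.
  app-a sheds 190 req/s to db-r, search-1: 95 each.
    db-r: 100+95 = 195 > 120
    search-1: 10+95 = 105 > 60
Round 3 — db-r, search-1 crash.
  db-r sheds 195 req/s to cache-2: 195 each.
    cache-2: 50+195 = 245 > 120
  search-1 sheds 105 req/s to cache-2, edge-1: 52 each (1 lost).
    cache-2: 245+52 = 297 > 120
    edge-1: 50+52 = 102 ≤ 140
Round 4 — cache-2 crashes.
  cache-2 sheds 297 req/s to edge-2: 297 each.
    edge-2: 110+297 = 407 > 150
Round 5 — edge-2 crashes.
  edge-2 sheds 407 req/s: no online neighbours, lost.
No further crashes.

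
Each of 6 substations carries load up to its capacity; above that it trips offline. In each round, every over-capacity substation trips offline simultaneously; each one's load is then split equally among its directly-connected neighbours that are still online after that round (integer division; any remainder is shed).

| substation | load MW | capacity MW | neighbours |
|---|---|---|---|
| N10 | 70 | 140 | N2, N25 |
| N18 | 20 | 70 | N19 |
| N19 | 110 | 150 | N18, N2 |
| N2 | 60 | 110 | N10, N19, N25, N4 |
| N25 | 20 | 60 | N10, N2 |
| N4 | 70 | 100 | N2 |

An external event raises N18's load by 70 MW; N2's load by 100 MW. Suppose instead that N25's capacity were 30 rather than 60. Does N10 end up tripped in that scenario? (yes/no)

With N25's capacity at 30:
Round 1 — N18 at 90 > 70; N2 at 160 > 110. N18, N2 trip offline.
  N18 sheds 90 MW to N19: 90 each.
    N19: 110+90 = 200 > 150
  N2 sheds 160 MW to N10, N19, N25, N4: 40 each.
    N10: 70+40 = 110 ≤ 140
    N19: 200+40 = 240 > 150
    N25: 20+40 = 60 > 30
    N4: 70+40 = 110 > 100
Round 2 — N19, N25, N4 trip offline.
  N19 sheds 240 MW: no online neighbours, lost.
  N25 sheds 60 MW to N10: 60 each.
    N10: 110+60 = 170 > 140
  N4 sheds 110 MW: no online neighbours, lost.
Round 3 — N10 trips offline.
  N10 sheds 170 MW: no online neighbours, lost.
No further trips.

yes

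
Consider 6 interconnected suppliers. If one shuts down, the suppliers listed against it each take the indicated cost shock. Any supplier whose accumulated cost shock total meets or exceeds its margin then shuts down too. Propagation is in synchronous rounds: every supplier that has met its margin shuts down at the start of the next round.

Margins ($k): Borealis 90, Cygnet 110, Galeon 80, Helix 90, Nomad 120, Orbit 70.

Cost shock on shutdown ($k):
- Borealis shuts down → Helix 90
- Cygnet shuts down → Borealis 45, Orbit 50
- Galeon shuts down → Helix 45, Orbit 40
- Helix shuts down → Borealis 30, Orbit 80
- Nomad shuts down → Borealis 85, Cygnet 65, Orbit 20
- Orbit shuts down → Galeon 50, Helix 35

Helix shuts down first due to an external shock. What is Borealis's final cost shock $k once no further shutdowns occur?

30

Round 1 — Helix shuts down (initial).
  Borealis: +30 → 30 < 90
  Orbit: +80 → 80 ≥ 70
Round 2 — Orbit shuts down.
  Galeon: +50 → 50 < 80
No further shutdowns.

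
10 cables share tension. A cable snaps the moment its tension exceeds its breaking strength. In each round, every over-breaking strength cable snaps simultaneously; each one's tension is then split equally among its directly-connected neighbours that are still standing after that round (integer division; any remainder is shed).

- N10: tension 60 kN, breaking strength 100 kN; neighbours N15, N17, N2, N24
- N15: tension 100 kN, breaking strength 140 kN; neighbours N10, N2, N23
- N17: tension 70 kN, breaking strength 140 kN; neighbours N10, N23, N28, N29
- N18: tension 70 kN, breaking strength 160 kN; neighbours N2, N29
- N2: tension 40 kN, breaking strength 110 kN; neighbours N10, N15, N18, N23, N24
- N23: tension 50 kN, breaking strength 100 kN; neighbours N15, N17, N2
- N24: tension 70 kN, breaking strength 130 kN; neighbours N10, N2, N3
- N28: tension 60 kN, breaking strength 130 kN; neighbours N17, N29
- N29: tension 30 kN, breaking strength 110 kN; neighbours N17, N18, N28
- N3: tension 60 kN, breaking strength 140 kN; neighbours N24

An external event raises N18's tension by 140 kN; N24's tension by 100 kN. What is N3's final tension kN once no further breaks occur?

116

Round 1 — N18 at 210 > 160; N24 at 170 > 130. N18, N24 snap.
  N18 sheds 210 kN to N2, N29: 105 each.
    N2: 40+105 = 145 > 110
    N29: 30+105 = 135 > 110
  N24 sheds 170 kN to N10, N2, N3: 56 each (2 lost).
    N10: 60+56 = 116 > 100
    N2: 145+56 = 201 > 110
    N3: 60+56 = 116 ≤ 140
Round 2 — N10, N2, N29 snap.
  N10 sheds 116 kN to N15, N17: 58 each.
    N15: 100+58 = 158 > 140
    N17: 70+58 = 128 ≤ 140
  N2 sheds 201 kN to N15, N23: 100 each (1 lost).
    N15: 158+100 = 258 > 140
    N23: 50+100 = 150 > 100
  N29 sheds 135 kN to N17, N28: 67 each (1 lost).
    N17: 128+67 = 195 > 140
    N28: 60+67 = 127 ≤ 130
Round 3 — N15, N17, N23 snap.
  N15 sheds 258 kN: no online neighbours, lost.
  N17 sheds 195 kN to N28: 195 each.
    N28: 127+195 = 322 > 130
  N23 sheds 150 kN: no online neighbours, lost.
Round 4 — N28 snaps.
  N28 sheds 322 kN: no online neighbours, lost.
No further breaks.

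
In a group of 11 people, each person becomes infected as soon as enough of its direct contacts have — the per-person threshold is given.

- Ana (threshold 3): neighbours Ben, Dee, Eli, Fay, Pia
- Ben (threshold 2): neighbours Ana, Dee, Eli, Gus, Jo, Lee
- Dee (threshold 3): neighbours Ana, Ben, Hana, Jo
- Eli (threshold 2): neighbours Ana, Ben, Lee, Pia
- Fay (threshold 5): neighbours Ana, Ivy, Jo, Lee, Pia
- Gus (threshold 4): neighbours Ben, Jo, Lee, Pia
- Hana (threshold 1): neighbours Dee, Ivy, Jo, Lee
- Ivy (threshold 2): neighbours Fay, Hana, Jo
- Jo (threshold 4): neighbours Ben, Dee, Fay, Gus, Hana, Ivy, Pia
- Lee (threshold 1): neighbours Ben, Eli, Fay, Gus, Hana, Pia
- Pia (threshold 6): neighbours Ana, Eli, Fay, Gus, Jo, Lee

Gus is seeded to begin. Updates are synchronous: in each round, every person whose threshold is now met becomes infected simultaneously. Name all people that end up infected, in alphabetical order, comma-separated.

Ben, Eli, Gus, Hana, Lee

Round 1 — Gus becomes infected (initial).
Round 2 — checking thresholds:
  Ben: 1 of 6 neighbours < 2, holds.
  Jo: 1 of 7 neighbours < 4, holds.
  Lee: 1 of 6 neighbours ≥ 1, becomes infected.
  Pia: 1 of 6 neighbours < 6, holds.
Round 3 — checking thresholds:
  Ben: 2 of 6 neighbours ≥ 2, becomes infected.
  Eli: 1 of 4 neighbours < 2, holds.
  Fay: 1 of 5 neighbours < 5, holds.
  Hana: 1 of 4 neighbours ≥ 1, becomes infected.
  Jo: 1 of 7 neighbours < 4, holds.
  Pia: 2 of 6 neighbours < 6, holds.
Round 4 — checking thresholds:
  Ana: 1 of 5 neighbours < 3, holds.
  Dee: 2 of 4 neighbours < 3, holds.
  Eli: 2 of 4 neighbours ≥ 2, becomes infected.
  Fay: 1 of 5 neighbours < 5, holds.
  Ivy: 1 of 3 neighbours < 2, holds.
  Jo: 3 of 7 neighbours < 4, holds.
  Pia: 2 of 6 neighbours < 6, holds.
Round 5 — no new infections; cascade stops.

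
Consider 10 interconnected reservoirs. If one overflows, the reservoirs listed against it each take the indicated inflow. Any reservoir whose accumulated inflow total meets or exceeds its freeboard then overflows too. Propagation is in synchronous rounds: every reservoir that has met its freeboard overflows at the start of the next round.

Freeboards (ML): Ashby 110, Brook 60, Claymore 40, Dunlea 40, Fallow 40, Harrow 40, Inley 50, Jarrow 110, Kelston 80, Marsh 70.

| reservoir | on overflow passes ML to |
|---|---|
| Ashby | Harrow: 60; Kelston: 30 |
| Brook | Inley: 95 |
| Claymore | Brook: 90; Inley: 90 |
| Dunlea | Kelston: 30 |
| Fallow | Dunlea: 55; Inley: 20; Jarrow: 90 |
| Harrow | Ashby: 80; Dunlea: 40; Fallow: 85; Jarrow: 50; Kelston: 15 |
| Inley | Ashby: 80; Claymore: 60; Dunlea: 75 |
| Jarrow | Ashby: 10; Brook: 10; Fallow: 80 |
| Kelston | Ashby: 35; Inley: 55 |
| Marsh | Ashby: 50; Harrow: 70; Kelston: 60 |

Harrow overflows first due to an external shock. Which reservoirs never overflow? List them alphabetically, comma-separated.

Round 1 — Harrow overflows (initial).
  Ashby: +80 → 80 < 110
  Dunlea: +40 → 40 ≥ 40
  Fallow: +85 → 85 ≥ 40
  Jarrow: +50 → 50 < 110
  Kelston: +15 → 15 < 80
Round 2 — Dunlea, Fallow overflow.
  Inley: +20 → 20 < 50
  Jarrow: +90 → 140 ≥ 110
  Kelston: +30 → 45 < 80
Round 3 — Jarrow overflows.
  Ashby: +10 → 90 < 110
  Brook: +10 → 10 < 60
No further overflows.

Ashby, Brook, Claymore, Inley, Kelston, Marsh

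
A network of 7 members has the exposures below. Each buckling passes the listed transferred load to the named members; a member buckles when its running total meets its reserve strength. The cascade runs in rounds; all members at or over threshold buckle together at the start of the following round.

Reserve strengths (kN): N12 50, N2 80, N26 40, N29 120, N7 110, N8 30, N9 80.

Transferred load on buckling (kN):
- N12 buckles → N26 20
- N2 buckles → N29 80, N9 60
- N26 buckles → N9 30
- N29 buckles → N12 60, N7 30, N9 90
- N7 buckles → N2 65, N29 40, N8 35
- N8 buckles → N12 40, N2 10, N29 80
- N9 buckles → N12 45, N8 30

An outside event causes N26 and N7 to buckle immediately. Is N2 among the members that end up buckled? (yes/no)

no

Round 1 — N26, N7 buckle (initial).
  N2: +65 → 65 < 80
  N29: +40 → 40 < 120
  N8: +35 → 35 ≥ 30
  N9: +30 → 30 < 80
Round 2 — N8 buckles.
  N12: +40 → 40 < 50
  N2: +10 → 75 < 80
  N29: +80 → 120 ≥ 120
Round 3 — N29 buckles.
  N12: +60 → 100 ≥ 50
  N9: +90 → 120 ≥ 80
Round 4 — N12, N9 buckle.
No further bucklings.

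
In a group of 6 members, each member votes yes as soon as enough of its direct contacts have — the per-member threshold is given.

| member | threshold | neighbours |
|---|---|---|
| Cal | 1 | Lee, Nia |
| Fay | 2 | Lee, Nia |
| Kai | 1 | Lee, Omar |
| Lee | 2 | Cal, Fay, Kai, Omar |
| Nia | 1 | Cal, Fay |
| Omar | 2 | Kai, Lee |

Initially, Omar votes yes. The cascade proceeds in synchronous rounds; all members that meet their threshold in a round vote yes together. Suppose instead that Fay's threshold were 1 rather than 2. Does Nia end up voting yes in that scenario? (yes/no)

yes

With Fay's threshold at 1:
Round 1 — Omar votes yes (initial).
Round 2 — checking thresholds:
  Kai: 1 of 2 neighbours ≥ 1, votes yes.
  Lee: 1 of 4 neighbours < 2, not yet.
Round 3 — checking thresholds:
  Lee: 2 of 4 neighbours ≥ 2, votes yes.
Round 4 — checking thresholds:
  Cal: 1 of 2 neighbours ≥ 1, votes yes.
  Fay: 1 of 2 neighbours ≥ 1, votes yes.
Round 5 — checking thresholds:
  Nia: 2 of 2 neighbours ≥ 1, votes yes.
Round 6 — no new yes votes; cascade stops.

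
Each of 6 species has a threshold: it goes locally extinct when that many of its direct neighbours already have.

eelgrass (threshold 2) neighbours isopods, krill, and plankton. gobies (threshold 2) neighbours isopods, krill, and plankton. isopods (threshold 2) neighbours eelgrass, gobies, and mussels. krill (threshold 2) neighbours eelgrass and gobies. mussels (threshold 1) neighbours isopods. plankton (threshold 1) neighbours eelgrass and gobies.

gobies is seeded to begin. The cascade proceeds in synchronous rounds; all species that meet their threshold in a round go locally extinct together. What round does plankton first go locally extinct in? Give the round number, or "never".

2

Round 1 — gobies goes locally extinct (initial).
Round 2 — checking thresholds:
  isopods: 1 of 3 neighbours < 2, below threshold.
  krill: 1 of 2 neighbours < 2, below threshold.
  plankton: 1 of 2 neighbours ≥ 1, goes locally extinct.
Round 3 — no new extinctions; cascade stops.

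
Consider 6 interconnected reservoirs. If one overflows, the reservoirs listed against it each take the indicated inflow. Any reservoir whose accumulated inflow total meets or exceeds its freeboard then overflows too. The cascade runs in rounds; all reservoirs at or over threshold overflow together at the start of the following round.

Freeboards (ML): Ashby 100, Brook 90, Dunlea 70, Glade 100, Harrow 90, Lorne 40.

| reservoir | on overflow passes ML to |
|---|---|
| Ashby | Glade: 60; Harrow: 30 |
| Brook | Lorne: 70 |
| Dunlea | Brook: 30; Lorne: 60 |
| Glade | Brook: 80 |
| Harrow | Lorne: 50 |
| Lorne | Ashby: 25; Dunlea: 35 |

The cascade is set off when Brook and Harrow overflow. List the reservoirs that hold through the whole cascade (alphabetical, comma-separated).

Ashby, Dunlea, Glade

Round 1 — Brook, Harrow overflow (initial).
  Lorne: +70+50 → 120 ≥ 40
Round 2 — Lorne overflows.
  Ashby: +25 → 25 < 100
  Dunlea: +35 → 35 < 70
No further overflows.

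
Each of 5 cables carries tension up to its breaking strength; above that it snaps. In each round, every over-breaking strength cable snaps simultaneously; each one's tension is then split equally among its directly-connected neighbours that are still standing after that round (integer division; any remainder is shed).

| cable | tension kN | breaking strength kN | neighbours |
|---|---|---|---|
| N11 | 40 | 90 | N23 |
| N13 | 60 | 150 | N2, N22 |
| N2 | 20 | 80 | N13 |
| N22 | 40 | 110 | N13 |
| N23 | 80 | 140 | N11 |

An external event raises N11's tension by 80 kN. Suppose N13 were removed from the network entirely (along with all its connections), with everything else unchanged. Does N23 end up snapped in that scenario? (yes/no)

yes

With N13 removed:
Round 1 — N11 at 120 > 90. N11 snaps.
  N11 sheds 120 kN to N23: 120 each.
    N23: 80+120 = 200 > 140
Round 2 — N23 snaps.
  N23 sheds 200 kN: no online neighbours, lost.
No further breaks.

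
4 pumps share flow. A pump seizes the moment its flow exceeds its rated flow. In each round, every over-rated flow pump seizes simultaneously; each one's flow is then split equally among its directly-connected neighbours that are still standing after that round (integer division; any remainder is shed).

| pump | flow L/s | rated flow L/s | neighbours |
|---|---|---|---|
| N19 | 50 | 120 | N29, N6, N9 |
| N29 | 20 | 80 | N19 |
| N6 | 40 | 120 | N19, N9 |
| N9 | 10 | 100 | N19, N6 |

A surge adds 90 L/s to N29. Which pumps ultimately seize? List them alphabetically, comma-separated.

Round 1 — N29 at 110 > 80. N29 seizes.
  N29 sheds 110 L/s to N19: 110 each.
    N19: 50+110 = 160 > 120
Round 2 — N19 seizes.
  N19 sheds 160 L/s to N6, N9: 80 each.
    N6: 40+80 = 120 ≤ 120
    N9: 10+80 = 90 ≤ 100
No further seizures.

N19, N29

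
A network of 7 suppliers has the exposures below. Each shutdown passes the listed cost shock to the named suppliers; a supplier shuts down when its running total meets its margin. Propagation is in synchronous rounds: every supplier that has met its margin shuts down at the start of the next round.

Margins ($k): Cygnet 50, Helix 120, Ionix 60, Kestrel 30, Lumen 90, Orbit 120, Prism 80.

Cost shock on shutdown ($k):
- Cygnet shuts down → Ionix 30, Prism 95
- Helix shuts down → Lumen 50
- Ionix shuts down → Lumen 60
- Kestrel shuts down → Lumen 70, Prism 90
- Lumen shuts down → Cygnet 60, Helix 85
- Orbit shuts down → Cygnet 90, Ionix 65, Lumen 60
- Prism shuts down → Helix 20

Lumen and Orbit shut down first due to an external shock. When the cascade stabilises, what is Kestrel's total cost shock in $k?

Round 1 — Lumen, Orbit shut down (initial).
  Cygnet: +60+90 → 150 ≥ 50
  Helix: +85 → 85 < 120
  Ionix: +65 → 65 ≥ 60
Round 2 — Cygnet, Ionix shut down.
  Prism: +95 → 95 ≥ 80
Round 3 — Prism shuts down.
  Helix: +20 → 105 < 120
No further shutdowns.

0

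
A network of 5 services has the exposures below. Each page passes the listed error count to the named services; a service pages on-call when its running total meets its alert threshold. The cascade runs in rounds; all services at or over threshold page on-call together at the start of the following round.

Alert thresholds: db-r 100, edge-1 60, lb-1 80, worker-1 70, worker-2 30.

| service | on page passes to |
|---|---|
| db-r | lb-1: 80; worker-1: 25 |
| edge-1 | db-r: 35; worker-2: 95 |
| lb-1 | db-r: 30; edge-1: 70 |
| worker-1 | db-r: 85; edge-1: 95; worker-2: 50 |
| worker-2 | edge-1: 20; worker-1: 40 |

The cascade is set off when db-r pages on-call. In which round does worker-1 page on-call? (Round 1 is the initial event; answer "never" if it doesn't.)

never

Round 1 — db-r pages on-call (initial).
  lb-1: +80 → 80 ≥ 80
  worker-1: +25 → 25 < 70
Round 2 — lb-1 pages on-call.
  edge-1: +70 → 70 ≥ 60
Round 3 — edge-1 pages on-call.
  worker-2: +95 → 95 ≥ 30
Round 4 — worker-2 pages on-call.
  worker-1: +40 → 65 < 70
No further pages.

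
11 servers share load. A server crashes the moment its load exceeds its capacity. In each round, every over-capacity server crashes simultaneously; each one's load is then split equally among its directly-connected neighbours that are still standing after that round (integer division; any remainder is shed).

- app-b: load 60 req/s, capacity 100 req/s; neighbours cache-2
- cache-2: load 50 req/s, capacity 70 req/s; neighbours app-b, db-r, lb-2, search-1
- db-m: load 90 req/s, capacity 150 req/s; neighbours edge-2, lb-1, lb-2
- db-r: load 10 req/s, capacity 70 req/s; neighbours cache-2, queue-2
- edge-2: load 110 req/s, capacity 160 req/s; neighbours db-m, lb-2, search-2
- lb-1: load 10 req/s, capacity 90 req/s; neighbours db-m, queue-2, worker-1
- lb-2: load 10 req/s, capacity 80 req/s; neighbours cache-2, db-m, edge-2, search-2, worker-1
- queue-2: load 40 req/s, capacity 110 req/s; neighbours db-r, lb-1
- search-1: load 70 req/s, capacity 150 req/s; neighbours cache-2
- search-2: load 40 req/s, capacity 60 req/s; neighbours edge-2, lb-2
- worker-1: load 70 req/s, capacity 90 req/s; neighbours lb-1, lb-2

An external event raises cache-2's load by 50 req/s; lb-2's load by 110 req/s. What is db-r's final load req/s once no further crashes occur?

Round 1 — cache-2 at 100 > 70; lb-2 at 120 > 80. cache-2, lb-2 crash.
  cache-2 sheds 100 req/s to app-b, db-r, search-1: 33 each (1 lost).
    app-b: 60+33 = 93 ≤ 100
    db-r: 10+33 = 43 ≤ 70
    search-1: 70+33 = 103 ≤ 150
  lb-2 sheds 120 req/s to db-m, edge-2, search-2, worker-1: 30 each.
    db-m: 90+30 = 120 ≤ 150
    edge-2: 110+30 = 140 ≤ 160
    search-2: 40+30 = 70 > 60
    worker-1: 70+30 = 100 > 90
Round 2 — search-2, worker-1 crash.
  search-2 sheds 70 req/s to edge-2: 70 each.
    edge-2: 140+70 = 210 > 160
  worker-1 sheds 100 req/s to lb-1: 100 each.
    lb-1: 10+100 = 110 > 90
Round 3 — edge-2, lb-1 crash.
  edge-2 sheds 210 req/s to db-m: 210 each.
    db-m: 120+210 = 330 > 150
  lb-1 sheds 110 req/s to db-m, queue-2: 55 each.
    db-m: 330+55 = 385 > 150
    queue-2: 40+55 = 95 ≤ 110
Round 4 — db-m crashes.
  db-m sheds 385 req/s: no online neighbours, lost.
No further crashes.

43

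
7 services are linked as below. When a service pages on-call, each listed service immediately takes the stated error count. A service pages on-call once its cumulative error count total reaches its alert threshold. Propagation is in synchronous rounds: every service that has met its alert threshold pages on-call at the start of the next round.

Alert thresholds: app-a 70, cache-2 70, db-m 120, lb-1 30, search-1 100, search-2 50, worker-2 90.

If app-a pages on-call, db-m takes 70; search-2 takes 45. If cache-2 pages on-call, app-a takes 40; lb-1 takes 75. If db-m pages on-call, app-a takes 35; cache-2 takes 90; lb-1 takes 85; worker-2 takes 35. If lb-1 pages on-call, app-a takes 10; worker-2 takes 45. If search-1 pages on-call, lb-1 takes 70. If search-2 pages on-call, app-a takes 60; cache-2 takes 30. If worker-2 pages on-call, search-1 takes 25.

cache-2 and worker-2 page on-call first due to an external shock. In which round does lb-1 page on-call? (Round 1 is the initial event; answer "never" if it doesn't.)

Round 1 — cache-2, worker-2 page on-call (initial).
  app-a: +40 → 40 < 70
  lb-1: +75 → 75 ≥ 30
  search-1: +25 → 25 < 100
Round 2 — lb-1 pages on-call.
  app-a: +10 → 50 < 70
No further pages.

2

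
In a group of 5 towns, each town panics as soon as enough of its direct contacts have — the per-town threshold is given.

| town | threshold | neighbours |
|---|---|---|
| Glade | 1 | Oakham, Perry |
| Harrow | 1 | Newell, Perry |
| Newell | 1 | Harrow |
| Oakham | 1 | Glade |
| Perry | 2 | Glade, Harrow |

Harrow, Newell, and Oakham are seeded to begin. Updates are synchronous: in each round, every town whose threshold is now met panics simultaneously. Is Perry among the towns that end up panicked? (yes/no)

Round 1 — Harrow, Newell, Oakham panic (initial).
Round 2 — checking thresholds:
  Glade: 1 of 2 neighbours ≥ 1, panics.
  Perry: 1 of 2 neighbours < 2, below threshold.
Round 3 — checking thresholds:
  Perry: 2 of 2 neighbours ≥ 2, panics.
Round 4 — no new panics; cascade stops.

yes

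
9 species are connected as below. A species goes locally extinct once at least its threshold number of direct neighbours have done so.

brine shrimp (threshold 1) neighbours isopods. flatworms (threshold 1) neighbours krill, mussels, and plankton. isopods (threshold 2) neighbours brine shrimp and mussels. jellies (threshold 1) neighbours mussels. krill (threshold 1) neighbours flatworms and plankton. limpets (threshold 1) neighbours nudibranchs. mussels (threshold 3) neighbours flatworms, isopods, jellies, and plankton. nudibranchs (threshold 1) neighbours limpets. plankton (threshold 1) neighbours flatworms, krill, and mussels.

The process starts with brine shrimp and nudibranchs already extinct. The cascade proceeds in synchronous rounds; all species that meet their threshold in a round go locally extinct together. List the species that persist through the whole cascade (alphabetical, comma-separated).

flatworms, isopods, jellies, krill, mussels, plankton

Round 1 — brine shrimp, nudibranchs go locally extinct (initial).
Round 2 — checking thresholds:
  isopods: 1 of 2 neighbours < 2, below threshold.
  limpets: 1 of 1 neighbours ≥ 1, goes locally extinct.
Round 3 — no new extinctions; cascade stops.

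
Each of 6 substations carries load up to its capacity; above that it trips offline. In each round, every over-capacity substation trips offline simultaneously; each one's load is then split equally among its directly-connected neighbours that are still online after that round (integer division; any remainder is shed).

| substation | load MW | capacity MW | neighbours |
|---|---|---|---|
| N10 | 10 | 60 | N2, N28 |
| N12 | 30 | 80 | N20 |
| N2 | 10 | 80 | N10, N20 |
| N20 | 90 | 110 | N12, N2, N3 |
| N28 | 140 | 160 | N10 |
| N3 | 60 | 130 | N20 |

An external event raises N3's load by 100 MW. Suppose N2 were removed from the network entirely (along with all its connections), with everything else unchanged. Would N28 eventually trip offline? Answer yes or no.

no

With N2 removed:
Round 1 — N3 at 160 > 130. N3 trips offline.
  N3 sheds 160 MW to N20: 160 each.
    N20: 90+160 = 250 > 110
Round 2 — N20 trips offline.
  N20 sheds 250 MW to N12: 250 each.
    N12: 30+250 = 280 > 80
Round 3 — N12 trips offline.
  N12 sheds 280 MW: no online neighbours, lost.
No further trips.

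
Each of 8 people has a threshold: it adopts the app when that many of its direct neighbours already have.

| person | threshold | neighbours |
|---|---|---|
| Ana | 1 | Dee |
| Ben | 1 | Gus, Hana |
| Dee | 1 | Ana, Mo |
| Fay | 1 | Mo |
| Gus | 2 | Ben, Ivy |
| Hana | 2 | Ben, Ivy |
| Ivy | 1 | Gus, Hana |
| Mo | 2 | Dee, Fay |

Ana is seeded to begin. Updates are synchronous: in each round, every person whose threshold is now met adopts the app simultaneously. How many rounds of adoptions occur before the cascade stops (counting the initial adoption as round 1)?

2

Round 1 — Ana adopts the app (initial).
Round 2 — checking thresholds:
  Dee: 1 of 2 neighbours ≥ 1, adopts the app.
Round 3 — no new adoptions; cascade stops.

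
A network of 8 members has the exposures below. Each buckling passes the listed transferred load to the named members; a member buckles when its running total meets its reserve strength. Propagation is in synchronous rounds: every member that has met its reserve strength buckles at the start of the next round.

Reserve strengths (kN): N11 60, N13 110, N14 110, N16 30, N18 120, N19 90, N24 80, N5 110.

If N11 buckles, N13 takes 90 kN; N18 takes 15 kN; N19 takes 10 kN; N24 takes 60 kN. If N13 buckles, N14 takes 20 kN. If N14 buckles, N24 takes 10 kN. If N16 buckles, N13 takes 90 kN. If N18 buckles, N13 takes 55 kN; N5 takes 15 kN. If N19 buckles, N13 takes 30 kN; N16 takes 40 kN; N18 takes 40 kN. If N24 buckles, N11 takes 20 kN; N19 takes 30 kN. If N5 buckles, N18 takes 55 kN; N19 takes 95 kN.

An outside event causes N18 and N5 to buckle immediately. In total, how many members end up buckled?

Round 1 — N18, N5 buckle (initial).
  N13: +55 → 55 < 110
  N19: +95 → 95 ≥ 90
Round 2 — N19 buckles.
  N13: +30 → 85 < 110
  N16: +40 → 40 ≥ 30
Round 3 — N16 buckles.
  N13: +90 → 175 ≥ 110
Round 4 — N13 buckles.
  N14: +20 → 20 < 110
No further bucklings.

5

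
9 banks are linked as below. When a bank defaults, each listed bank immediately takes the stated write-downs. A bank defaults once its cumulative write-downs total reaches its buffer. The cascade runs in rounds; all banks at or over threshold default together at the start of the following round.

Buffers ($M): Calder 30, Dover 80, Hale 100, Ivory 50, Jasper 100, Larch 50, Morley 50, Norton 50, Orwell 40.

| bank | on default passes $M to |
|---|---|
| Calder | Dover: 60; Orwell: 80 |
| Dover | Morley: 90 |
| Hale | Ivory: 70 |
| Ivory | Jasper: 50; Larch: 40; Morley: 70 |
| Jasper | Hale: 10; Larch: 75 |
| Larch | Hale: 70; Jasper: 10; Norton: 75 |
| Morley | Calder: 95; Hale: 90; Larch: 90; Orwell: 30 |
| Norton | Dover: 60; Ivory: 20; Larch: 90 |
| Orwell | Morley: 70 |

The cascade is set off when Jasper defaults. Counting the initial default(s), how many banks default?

Round 1 — Jasper defaults (initial).
  Hale: +10 → 10 < 100
  Larch: +75 → 75 ≥ 50
Round 2 — Larch defaults.
  Hale: +70 → 80 < 100
  Norton: +75 → 75 ≥ 50
Round 3 — Norton defaults.
  Dover: +60 → 60 < 80
  Ivory: +20 → 20 < 50
No further defaults.

3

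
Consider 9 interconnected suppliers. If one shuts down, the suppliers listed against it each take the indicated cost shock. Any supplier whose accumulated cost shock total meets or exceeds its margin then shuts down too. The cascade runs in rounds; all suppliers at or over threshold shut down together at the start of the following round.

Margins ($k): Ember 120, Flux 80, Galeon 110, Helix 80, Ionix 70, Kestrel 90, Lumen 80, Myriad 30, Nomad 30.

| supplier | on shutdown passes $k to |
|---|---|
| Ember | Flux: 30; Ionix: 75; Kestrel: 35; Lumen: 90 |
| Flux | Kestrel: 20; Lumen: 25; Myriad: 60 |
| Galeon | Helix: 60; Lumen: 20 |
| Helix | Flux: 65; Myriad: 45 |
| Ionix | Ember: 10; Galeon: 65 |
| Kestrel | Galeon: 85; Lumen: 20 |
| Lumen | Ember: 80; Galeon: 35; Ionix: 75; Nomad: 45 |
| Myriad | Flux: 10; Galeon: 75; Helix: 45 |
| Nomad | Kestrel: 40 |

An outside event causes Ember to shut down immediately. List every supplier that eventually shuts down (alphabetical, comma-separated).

Round 1 — Ember shuts down (initial).
  Flux: +30 → 30 < 80
  Ionix: +75 → 75 ≥ 70
  Kestrel: +35 → 35 < 90
  Lumen: +90 → 90 ≥ 80
Round 2 — Ionix, Lumen shut down.
  Galeon: +65+35 → 100 < 110
  Nomad: +45 → 45 ≥ 30
Round 3 — Nomad shuts down.
  Kestrel: +40 → 75 < 90
No further shutdowns.

Ember, Ionix, Lumen, Nomad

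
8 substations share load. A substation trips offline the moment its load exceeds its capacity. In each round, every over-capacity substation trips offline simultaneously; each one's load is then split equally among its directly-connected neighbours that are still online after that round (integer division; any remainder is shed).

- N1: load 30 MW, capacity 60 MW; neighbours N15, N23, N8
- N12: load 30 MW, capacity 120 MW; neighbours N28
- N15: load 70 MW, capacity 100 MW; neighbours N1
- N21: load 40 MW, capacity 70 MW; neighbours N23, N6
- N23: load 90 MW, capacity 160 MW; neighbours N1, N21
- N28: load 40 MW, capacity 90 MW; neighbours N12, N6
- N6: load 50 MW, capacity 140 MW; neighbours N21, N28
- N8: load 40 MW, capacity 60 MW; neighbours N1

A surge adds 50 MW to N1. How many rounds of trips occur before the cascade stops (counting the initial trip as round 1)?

2

Round 1 — N1 at 80 > 60. N1 trips offline.
  N1 sheds 80 MW to N15, N23, N8: 26 each (2 lost).
    N15: 70+26 = 96 ≤ 100
    N23: 90+26 = 116 ≤ 160
    N8: 40+26 = 66 > 60
Round 2 — N8 trips offline.
  N8 sheds 66 MW: no online neighbours, lost.
No further trips.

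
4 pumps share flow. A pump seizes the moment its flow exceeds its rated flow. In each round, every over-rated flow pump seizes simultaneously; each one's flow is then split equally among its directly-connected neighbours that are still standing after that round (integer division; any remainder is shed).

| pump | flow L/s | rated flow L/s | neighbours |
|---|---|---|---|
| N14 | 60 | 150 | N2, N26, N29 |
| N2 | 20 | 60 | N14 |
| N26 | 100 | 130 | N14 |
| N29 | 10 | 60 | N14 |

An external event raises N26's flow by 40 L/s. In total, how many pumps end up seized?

Round 1 — N26 at 140 > 130. N26 seizes.
  N26 sheds 140 L/s to N14: 140 each.
    N14: 60+140 = 200 > 150
Round 2 — N14 seizes.
  N14 sheds 200 L/s to N2, N29: 100 each.
    N2: 20+100 = 120 > 60
    N29: 10+100 = 110 > 60
Round 3 — N2, N29 seize.
  N2 sheds 120 L/s: no online neighbours, lost.
  N29 sheds 110 L/s: no online neighbours, lost.
No further seizures.

4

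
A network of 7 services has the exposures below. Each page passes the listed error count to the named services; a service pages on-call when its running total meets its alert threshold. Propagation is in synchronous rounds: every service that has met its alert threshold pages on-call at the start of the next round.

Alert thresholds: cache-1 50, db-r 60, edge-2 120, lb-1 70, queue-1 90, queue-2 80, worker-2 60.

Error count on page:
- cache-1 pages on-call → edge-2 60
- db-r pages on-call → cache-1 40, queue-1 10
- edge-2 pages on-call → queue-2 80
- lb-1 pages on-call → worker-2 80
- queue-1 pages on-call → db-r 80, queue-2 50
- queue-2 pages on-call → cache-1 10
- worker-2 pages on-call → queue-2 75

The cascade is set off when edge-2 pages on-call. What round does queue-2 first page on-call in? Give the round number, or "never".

2

Round 1 — edge-2 pages on-call (initial).
  queue-2: +80 → 80 ≥ 80
Round 2 — queue-2 pages on-call.
  cache-1: +10 → 10 < 50
No further pages.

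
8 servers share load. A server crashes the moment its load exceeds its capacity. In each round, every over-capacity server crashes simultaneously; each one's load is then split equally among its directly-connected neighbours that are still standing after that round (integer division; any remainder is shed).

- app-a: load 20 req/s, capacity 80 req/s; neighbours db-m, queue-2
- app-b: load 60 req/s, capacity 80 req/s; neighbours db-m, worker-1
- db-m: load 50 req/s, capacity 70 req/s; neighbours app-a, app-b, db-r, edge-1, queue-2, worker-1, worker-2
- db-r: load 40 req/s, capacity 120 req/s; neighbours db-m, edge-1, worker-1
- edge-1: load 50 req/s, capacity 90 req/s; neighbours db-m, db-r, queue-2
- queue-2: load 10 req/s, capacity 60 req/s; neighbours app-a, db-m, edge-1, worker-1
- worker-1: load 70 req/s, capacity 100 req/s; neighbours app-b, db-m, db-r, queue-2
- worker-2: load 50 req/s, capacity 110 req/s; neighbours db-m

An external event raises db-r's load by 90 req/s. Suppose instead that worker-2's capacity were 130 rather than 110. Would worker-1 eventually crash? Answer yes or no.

yes

With worker-2's capacity at 130:
Round 1 — db-r at 130 > 120. db-r crashes.
  db-r sheds 130 req/s to db-m, edge-1, worker-1: 43 each (1 lost).
    db-m: 50+43 = 93 > 70
    edge-1: 50+43 = 93 > 90
    worker-1: 70+43 = 113 > 100
Round 2 — db-m, edge-1, worker-1 crash.
  db-m sheds 93 req/s to app-a, app-b, queue-2, worker-2: 23 each (1 lost).
    app-a: 20+23 = 43 ≤ 80
    app-b: 60+23 = 83 > 80
    queue-2: 10+23 = 33 ≤ 60
    worker-2: 50+23 = 73 ≤ 130
  edge-1 sheds 93 req/s to queue-2: 93 each.
    queue-2: 33+93 = 126 > 60
  worker-1 sheds 113 req/s to app-b, queue-2: 56 each (1 lost).
    app-b: 83+56 = 139 > 80
    queue-2: 126+56 = 182 > 60
Round 3 — app-b, queue-2 crash.
  app-b sheds 139 req/s: no online neighbours, lost.
  queue-2 sheds 182 req/s to app-a: 182 each.
    app-a: 43+182 = 225 > 80
Round 4 — app-a crashes.
  app-a sheds 225 req/s: no online neighbours, lost.
No further crashes.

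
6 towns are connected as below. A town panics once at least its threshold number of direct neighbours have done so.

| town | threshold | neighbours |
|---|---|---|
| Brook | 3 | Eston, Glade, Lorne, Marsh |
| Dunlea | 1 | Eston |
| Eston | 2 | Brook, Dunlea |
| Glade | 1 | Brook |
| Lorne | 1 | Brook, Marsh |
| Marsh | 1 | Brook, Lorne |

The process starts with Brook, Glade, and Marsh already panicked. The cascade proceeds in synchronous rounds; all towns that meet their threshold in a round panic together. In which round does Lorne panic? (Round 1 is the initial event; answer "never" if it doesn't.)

Round 1 — Brook, Glade, Marsh panic (initial).
Round 2 — checking thresholds:
  Eston: 1 of 2 neighbours < 2, below threshold.
  Lorne: 2 of 2 neighbours ≥ 1, panics.
Round 3 — no new panics; cascade stops.

2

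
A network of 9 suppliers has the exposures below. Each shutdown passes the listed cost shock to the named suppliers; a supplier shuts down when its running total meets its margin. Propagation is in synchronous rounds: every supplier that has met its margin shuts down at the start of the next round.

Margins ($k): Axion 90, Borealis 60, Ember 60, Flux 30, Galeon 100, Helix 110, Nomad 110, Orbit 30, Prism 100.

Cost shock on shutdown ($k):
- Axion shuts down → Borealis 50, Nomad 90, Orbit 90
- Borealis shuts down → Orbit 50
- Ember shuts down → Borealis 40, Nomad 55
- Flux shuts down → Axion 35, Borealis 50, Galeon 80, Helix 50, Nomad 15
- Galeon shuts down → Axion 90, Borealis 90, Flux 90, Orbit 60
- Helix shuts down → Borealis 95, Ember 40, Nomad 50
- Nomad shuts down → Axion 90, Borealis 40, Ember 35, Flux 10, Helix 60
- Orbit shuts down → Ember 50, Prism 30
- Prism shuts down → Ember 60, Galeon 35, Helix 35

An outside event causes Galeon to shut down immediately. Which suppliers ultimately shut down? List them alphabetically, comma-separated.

Axion, Borealis, Flux, Galeon, Orbit

Round 1 — Galeon shuts down (initial).
  Axion: +90 → 90 ≥ 90
  Borealis: +90 → 90 ≥ 60
  Flux: +90 → 90 ≥ 30
  Orbit: +60 → 60 ≥ 30
Round 2 — Axion, Borealis, Flux, Orbit shut down.
  Ember: +50 → 50 < 60
  Helix: +50 → 50 < 110
  Nomad: +90+15 → 105 < 110
  Prism: +30 → 30 < 100
No further shutdowns.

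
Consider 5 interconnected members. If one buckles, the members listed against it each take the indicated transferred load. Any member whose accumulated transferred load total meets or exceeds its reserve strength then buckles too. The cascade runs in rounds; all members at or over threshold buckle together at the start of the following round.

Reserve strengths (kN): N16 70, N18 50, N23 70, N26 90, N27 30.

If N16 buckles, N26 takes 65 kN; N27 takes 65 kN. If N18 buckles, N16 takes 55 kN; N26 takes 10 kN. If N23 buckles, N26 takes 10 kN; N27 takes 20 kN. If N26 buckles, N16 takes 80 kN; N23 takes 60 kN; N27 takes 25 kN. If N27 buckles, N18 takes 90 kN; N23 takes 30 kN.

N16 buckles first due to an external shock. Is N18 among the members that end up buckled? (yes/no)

yes

Round 1 — N16 buckles (initial).
  N26: +65 → 65 < 90
  N27: +65 → 65 ≥ 30
Round 2 — N27 buckles.
  N18: +90 → 90 ≥ 50
  N23: +30 → 30 < 70
Round 3 — N18 buckles.
  N26: +10 → 75 < 90
No further bucklings.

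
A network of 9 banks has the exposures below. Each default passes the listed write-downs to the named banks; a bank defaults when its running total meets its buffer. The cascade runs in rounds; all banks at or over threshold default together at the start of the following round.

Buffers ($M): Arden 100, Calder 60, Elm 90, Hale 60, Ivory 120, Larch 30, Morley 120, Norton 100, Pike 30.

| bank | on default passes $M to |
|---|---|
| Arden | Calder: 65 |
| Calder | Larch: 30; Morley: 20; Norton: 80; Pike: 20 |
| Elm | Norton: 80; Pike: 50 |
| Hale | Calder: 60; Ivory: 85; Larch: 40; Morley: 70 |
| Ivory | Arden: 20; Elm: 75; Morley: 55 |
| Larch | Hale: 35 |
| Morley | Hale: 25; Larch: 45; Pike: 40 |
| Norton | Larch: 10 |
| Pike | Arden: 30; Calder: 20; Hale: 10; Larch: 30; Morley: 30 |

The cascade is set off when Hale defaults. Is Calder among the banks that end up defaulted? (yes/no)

Round 1 — Hale defaults (initial).
  Calder: +60 → 60 ≥ 60
  Ivory: +85 → 85 < 120
  Larch: +40 → 40 ≥ 30
  Morley: +70 → 70 < 120
Round 2 — Calder, Larch default.
  Morley: +20 → 90 < 120
  Norton: +80 → 80 < 100
  Pike: +20 → 20 < 30
No further defaults.

yes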